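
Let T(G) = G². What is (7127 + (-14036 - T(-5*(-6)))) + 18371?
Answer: 10562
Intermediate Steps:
(7127 + (-14036 - T(-5*(-6)))) + 18371 = (7127 + (-14036 - (-5*(-6))²)) + 18371 = (7127 + (-14036 - 1*30²)) + 18371 = (7127 + (-14036 - 1*900)) + 18371 = (7127 + (-14036 - 900)) + 18371 = (7127 - 14936) + 18371 = -7809 + 18371 = 10562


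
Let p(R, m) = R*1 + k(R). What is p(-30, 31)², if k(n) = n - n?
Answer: 900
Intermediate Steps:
k(n) = 0
p(R, m) = R (p(R, m) = R*1 + 0 = R + 0 = R)
p(-30, 31)² = (-30)² = 900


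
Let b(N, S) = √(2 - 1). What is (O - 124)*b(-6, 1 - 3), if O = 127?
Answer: 3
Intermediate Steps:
b(N, S) = 1 (b(N, S) = √1 = 1)
(O - 124)*b(-6, 1 - 3) = (127 - 124)*1 = 3*1 = 3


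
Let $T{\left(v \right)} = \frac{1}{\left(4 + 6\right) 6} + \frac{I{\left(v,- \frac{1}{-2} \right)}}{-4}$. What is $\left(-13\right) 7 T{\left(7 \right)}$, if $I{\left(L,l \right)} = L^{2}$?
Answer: $\frac{33397}{30} \approx 1113.2$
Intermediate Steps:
$T{\left(v \right)} = \frac{1}{60} - \frac{v^{2}}{4}$ ($T{\left(v \right)} = \frac{1}{\left(4 + 6\right) 6} + \frac{v^{2}}{-4} = \frac{1}{10} \cdot \frac{1}{6} + v^{2} \left(- \frac{1}{4}\right) = \frac{1}{10} \cdot \frac{1}{6} - \frac{v^{2}}{4} = \frac{1}{60} - \frac{v^{2}}{4}$)
$\left(-13\right) 7 T{\left(7 \right)} = \left(-13\right) 7 \left(\frac{1}{60} - \frac{7^{2}}{4}\right) = - 91 \left(\frac{1}{60} - \frac{49}{4}\right) = \left(-91\right) \left(- \frac{367}{30}\right) = \frac{33397}{30}$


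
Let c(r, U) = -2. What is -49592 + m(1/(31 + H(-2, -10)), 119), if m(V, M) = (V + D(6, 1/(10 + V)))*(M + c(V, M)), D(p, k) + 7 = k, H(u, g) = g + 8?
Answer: -141761995/2813 ≈ -50395.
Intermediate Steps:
H(u, g) = 8 + g
D(p, k) = -7 + k
m(V, M) = (-2 + M)*(-7 + V + 1/(10 + V)) (m(V, M) = (V + (-7 + 1/(10 + V)))*(M - 2) = (-7 + V + 1/(10 + V))*(-2 + M) = (-2 + M)*(-7 + V + 1/(10 + V)))
-49592 + m(1/(31 + H(-2, -10)), 119) = -49592 + (138 + 14/(31 + (8 - 10)) - 1*119*(69 + 7/(31 + (8 - 10))) + (-2 + 119)*(10 + 1/(31 + (8 - 10)))/(31 + (8 - 10)))/(10 + 1/(31 + (8 - 10))) = -49592 + (138 + 14/(31 - 2) - 1*119*(69 + 7/(31 - 2)) + 117*(10 + 1/(31 - 2))/(31 - 2))/(10 + 1/(31 - 2)) = -49592 + (138 + 14/29 - 1*119*(69 + 7/29) + 117*(10 + 1/29)/29)/(10 + 1/29) = -49592 + (138 + 14*(1/29) - 1*119*(69 + 7*(1/29)) + (1/29)*117*(10 + 1/29))/(10 + 1/29) = -49592 + (138 + 14/29 - 1*119*(69 + 7/29) + (1/29)*117*(291/29))/(291/29) = -49592 + 29*(138 + 14/29 - 1*119*2008/29 + 34047/841)/291 = -49592 + 29*(138 + 14/29 - 238952/29 + 34047/841)/291 = -49592 + (29/291)*(-6779097/841) = -49592 - 2259699/2813 = -141761995/2813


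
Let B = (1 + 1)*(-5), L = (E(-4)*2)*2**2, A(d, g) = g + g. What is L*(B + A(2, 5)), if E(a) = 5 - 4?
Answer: 0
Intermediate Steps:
A(d, g) = 2*g
E(a) = 1
L = 8 (L = (1*2)*2**2 = 2*4 = 8)
B = -10 (B = 2*(-5) = -10)
L*(B + A(2, 5)) = 8*(-10 + 2*5) = 8*(-10 + 10) = 8*0 = 0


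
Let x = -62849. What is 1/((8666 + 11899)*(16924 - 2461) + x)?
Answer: 1/297368746 ≈ 3.3628e-9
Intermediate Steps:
1/((8666 + 11899)*(16924 - 2461) + x) = 1/((8666 + 11899)*(16924 - 2461) - 62849) = 1/(20565*14463 - 62849) = 1/(297431595 - 62849) = 1/297368746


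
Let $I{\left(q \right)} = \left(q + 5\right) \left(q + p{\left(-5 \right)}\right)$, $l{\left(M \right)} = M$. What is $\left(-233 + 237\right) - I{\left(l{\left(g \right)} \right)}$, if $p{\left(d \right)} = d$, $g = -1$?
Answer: $28$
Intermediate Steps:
$I{\left(q \right)} = \left(-5 + q\right) \left(5 + q\right)$ ($I{\left(q \right)} = \left(q + 5\right) \left(q - 5\right) = \left(5 + q\right) \left(-5 + q\right) = \left(-5 + q\right) \left(5 + q\right)$)
$\left(-233 + 237\right) - I{\left(l{\left(g \right)} \right)} = \left(-233 + 237\right) - \left(-25 + \left(-1\right)^{2}\right) = 4 - \left(-25 + 1\right) = 4 - -24 = 4 + 24 = 28$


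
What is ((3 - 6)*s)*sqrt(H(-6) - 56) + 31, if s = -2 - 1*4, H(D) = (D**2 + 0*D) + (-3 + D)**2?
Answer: 31 + 18*sqrt(61) ≈ 171.58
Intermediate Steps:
H(D) = D**2 + (-3 + D)**2 (H(D) = (D**2 + 0) + (-3 + D)**2 = D**2 + (-3 + D)**2)
s = -6 (s = -2 - 4 = -6)
((3 - 6)*s)*sqrt(H(-6) - 56) + 31 = ((3 - 6)*(-6))*sqrt(((-6)**2 + (-3 - 6)**2) - 56) + 31 = (-3*(-6))*sqrt((36 + (-9)**2) - 56) + 31 = 18*sqrt((36 + 81) - 56) + 31 = 18*sqrt(117 - 56) + 31 = 18*sqrt(61) + 31 = 31 + 18*sqrt(61)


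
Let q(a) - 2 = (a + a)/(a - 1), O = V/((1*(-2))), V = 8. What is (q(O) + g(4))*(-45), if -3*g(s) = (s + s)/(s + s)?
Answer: -147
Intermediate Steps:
g(s) = -⅓ (g(s) = -(s + s)/(3*(s + s)) = -2*s/(3*(2*s)) = -2*s*1/(2*s)/3 = -⅓*1 = -⅓)
O = -4 (O = 8/((1*(-2))) = 8/(-2) = 8*(-½) = -4)
q(a) = 2 + 2*a/(-1 + a) (q(a) = 2 + (a + a)/(a - 1) = 2 + (2*a)/(-1 + a) = 2 + 2*a/(-1 + a))
(q(O) + g(4))*(-45) = (2*(-1 + 2*(-4))/(-1 - 4) - ⅓)*(-45) = (2*(-1 - 8)/(-5) - ⅓)*(-45) = (2*(-⅕)*(-9) - ⅓)*(-45) = (18/5 - ⅓)*(-45) = (49/15)*(-45) = -147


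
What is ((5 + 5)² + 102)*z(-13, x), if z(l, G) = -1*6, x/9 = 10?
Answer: -1212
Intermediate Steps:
x = 90 (x = 9*10 = 90)
z(l, G) = -6
((5 + 5)² + 102)*z(-13, x) = ((5 + 5)² + 102)*(-6) = (10² + 102)*(-6) = (100 + 102)*(-6) = 202*(-6) = -1212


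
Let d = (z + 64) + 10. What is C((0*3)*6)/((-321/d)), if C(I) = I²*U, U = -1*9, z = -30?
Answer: 0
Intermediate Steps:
d = 44 (d = (-30 + 64) + 10 = 34 + 10 = 44)
U = -9
C(I) = -9*I² (C(I) = I²*(-9) = -9*I²)
C((0*3)*6)/((-321/d)) = (-9*((0*3)*6)²)/((-321/44)) = (-9*(0*6)²)/((-321*1/44)) = (-9*0²)/(-321/44) = -9*0*(-44/321) = 0*(-44/321) = 0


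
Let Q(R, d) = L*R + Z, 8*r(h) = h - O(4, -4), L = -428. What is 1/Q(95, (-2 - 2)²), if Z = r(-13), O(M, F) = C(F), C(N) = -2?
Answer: -8/325291 ≈ -2.4593e-5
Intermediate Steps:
O(M, F) = -2
r(h) = ¼ + h/8 (r(h) = (h - 1*(-2))/8 = (h + 2)/8 = (2 + h)/8 = ¼ + h/8)
Z = -11/8 (Z = ¼ + (⅛)*(-13) = ¼ - 13/8 = -11/8 ≈ -1.3750)
Q(R, d) = -11/8 - 428*R (Q(R, d) = -428*R - 11/8 = -11/8 - 428*R)
1/Q(95, (-2 - 2)²) = 1/(-11/8 - 428*95) = 1/(-11/8 - 40660) = 1/(-325291/8) = -8/325291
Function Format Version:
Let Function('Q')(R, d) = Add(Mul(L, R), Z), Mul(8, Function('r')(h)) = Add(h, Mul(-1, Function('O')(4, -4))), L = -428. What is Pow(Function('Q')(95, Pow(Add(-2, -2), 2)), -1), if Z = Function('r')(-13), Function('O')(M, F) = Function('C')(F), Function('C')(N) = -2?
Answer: Rational(-8, 325291) ≈ -2.4593e-5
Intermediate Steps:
Function('O')(M, F) = -2
Function('r')(h) = Add(Rational(1, 4), Mul(Rational(1, 8), h)) (Function('r')(h) = Mul(Rational(1, 8), Add(h, Mul(-1, -2))) = Mul(Rational(1, 8), Add(h, 2)) = Mul(Rational(1, 8), Add(2, h)) = Add(Rational(1, 4), Mul(Rational(1, 8), h)))
Z = Rational(-11, 8) (Z = Add(Rational(1, 4), Mul(Rational(1, 8), -13)) = Add(Rational(1, 4), Rational(-13, 8)) = Rational(-11, 8) ≈ -1.3750)
Function('Q')(R, d) = Add(Rational(-11, 8), Mul(-428, R)) (Function('Q')(R, d) = Add(Mul(-428, R), Rational(-11, 8)) = Add(Rational(-11, 8), Mul(-428, R)))
Pow(Function('Q')(95, Pow(Add(-2, -2), 2)), -1) = Pow(Add(Rational(-11, 8), Mul(-428, 95)), -1) = Pow(Add(Rational(-11, 8), -40660), -1) = Pow(Rational(-325291, 8), -1) = Rational(-8, 325291)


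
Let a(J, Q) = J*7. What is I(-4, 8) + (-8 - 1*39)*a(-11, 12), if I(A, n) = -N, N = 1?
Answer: 3618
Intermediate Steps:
a(J, Q) = 7*J
I(A, n) = -1 (I(A, n) = -1*1 = -1)
I(-4, 8) + (-8 - 1*39)*a(-11, 12) = -1 + (-8 - 1*39)*(7*(-11)) = -1 + (-8 - 39)*(-77) = -1 - 47*(-77) = -1 + 3619 = 3618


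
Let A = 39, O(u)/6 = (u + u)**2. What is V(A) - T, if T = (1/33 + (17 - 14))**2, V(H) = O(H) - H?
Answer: 39700385/1089 ≈ 36456.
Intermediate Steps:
O(u) = 24*u**2 (O(u) = 6*(u + u)**2 = 6*(2*u)**2 = 6*(4*u**2) = 24*u**2)
V(H) = -H + 24*H**2 (V(H) = 24*H**2 - H = -H + 24*H**2)
T = 10000/1089 (T = (1*(1/33) + 3)**2 = (1/33 + 3)**2 = (100/33)**2 = 10000/1089 ≈ 9.1827)
V(A) - T = 39*(-1 + 24*39) - 1*10000/1089 = 39*(-1 + 936) - 10000/1089 = 39*935 - 10000/1089 = 36465 - 10000/1089 = 39700385/1089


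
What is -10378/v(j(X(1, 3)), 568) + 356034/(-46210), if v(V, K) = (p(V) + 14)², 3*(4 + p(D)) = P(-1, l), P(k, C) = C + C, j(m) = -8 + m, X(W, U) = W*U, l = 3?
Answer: -132709069/1663560 ≈ -79.774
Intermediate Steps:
X(W, U) = U*W
P(k, C) = 2*C
p(D) = -2 (p(D) = -4 + (2*3)/3 = -4 + (⅓)*6 = -4 + 2 = -2)
v(V, K) = 144 (v(V, K) = (-2 + 14)² = 12² = 144)
-10378/v(j(X(1, 3)), 568) + 356034/(-46210) = -10378/144 + 356034/(-46210) = -10378*1/144 + 356034*(-1/46210) = -5189/72 - 178017/23105 = -132709069/1663560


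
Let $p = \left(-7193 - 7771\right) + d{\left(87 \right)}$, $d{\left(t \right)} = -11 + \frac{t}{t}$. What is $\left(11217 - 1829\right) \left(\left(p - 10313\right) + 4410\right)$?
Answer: $-195993276$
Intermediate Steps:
$d{\left(t \right)} = -10$ ($d{\left(t \right)} = -11 + 1 = -10$)
$p = -14974$ ($p = \left(-7193 - 7771\right) - 10 = -14964 - 10 = -14974$)
$\left(11217 - 1829\right) \left(\left(p - 10313\right) + 4410\right) = \left(11217 - 1829\right) \left(\left(-14974 - 10313\right) + 4410\right) = 9388 \left(\left(-14974 - 10313\right) + 4410\right) = 9388 \left(-25287 + 4410\right) = 9388 \left(-20877\right) = -195993276$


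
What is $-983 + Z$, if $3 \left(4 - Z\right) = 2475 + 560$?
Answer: $- \frac{5972}{3} \approx -1990.7$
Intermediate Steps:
$Z = - \frac{3023}{3}$ ($Z = 4 - \frac{2475 + 560}{3} = 4 - \frac{3035}{3} = - \frac{3023}{3} \approx -1007.7$)
$-983 + Z = -983 - \frac{3023}{3} = - \frac{5972}{3}$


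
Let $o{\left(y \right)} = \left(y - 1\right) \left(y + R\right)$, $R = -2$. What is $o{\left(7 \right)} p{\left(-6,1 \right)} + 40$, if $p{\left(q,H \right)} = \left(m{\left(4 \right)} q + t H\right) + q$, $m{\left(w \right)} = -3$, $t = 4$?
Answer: $520$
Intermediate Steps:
$o{\left(y \right)} = \left(-1 + y\right) \left(-2 + y\right)$ ($o{\left(y \right)} = \left(y - 1\right) \left(y - 2\right) = \left(-1 + y\right) \left(-2 + y\right)$)
$p{\left(q,H \right)} = - 2 q + 4 H$ ($p{\left(q,H \right)} = \left(- 3 q + 4 H\right) + q = - 2 q + 4 H$)
$o{\left(7 \right)} p{\left(-6,1 \right)} + 40 = \left(2 + 7^{2} - 21\right) \left(\left(-2\right) \left(-6\right) + 4 \cdot 1\right) + 40 = \left(2 + 49 - 21\right) \left(12 + 4\right) + 40 = 30 \cdot 16 + 40 = 480 + 40 = 520$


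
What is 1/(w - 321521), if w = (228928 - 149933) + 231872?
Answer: -1/10654 ≈ -9.3861e-5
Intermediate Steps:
w = 310867 (w = 78995 + 231872 = 310867)
1/(w - 321521) = 1/(310867 - 321521) = 1/(-10654) = -1/10654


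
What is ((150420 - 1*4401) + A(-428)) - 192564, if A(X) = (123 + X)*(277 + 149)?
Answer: -176475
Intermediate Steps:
A(X) = 52398 + 426*X (A(X) = (123 + X)*426 = 52398 + 426*X)
((150420 - 1*4401) + A(-428)) - 192564 = ((150420 - 1*4401) + (52398 + 426*(-428))) - 192564 = ((150420 - 4401) + (52398 - 182328)) - 192564 = (146019 - 129930) - 192564 = 16089 - 192564 = -176475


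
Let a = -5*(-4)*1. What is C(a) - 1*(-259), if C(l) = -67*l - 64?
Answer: -1145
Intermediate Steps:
a = 20 (a = 20*1 = 20)
C(l) = -64 - 67*l
C(a) - 1*(-259) = (-64 - 67*20) - 1*(-259) = (-64 - 1340) + 259 = -1404 + 259 = -1145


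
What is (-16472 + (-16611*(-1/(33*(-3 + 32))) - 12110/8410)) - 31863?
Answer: -446999833/9251 ≈ -48319.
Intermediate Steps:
(-16472 + (-16611*(-1/(33*(-3 + 32))) - 12110/8410)) - 31863 = (-16472 + (-16611/((-33*29)) - 12110*1/8410)) - 31863 = (-16472 + (-16611/(-957) - 1211/841)) - 31863 = (-16472 + (-16611*(-1/957) - 1211/841)) - 31863 = (-16472 + (5537/319 - 1211/841)) - 31863 = (-16472 + 147252/9251) - 31863 = -152235220/9251 - 31863 = -446999833/9251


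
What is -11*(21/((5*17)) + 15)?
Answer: -14256/85 ≈ -167.72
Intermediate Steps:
-11*(21/((5*17)) + 15) = -11*(21/85 + 15) = -11*1296/85 = -14256/85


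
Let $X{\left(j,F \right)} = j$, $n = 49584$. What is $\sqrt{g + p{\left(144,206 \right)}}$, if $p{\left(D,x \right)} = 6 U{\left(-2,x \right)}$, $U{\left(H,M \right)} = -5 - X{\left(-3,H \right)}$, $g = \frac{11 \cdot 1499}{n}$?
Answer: $\frac{i \sqrt{1792830381}}{12396} \approx 3.4158 i$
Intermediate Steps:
$g = \frac{16489}{49584}$ ($g = \frac{11 \cdot 1499}{49584} = 16489 \cdot \frac{1}{49584} = \frac{16489}{49584} \approx 0.33255$)
$U{\left(H,M \right)} = -2$ ($U{\left(H,M \right)} = -5 - -3 = -5 + 3 = -2$)
$p{\left(D,x \right)} = -12$ ($p{\left(D,x \right)} = 6 \left(-2\right) = -12$)
$\sqrt{g + p{\left(144,206 \right)}} = \sqrt{\frac{16489}{49584} - 12} = \sqrt{- \frac{578519}{49584}} = \frac{i \sqrt{1792830381}}{12396}$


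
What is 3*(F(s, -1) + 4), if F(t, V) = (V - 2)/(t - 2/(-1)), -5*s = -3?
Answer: 111/13 ≈ 8.5385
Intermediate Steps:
s = 3/5 (s = -1/5*(-3) = 3/5 ≈ 0.60000)
F(t, V) = (-2 + V)/(2 + t) (F(t, V) = (-2 + V)/(t - 2*(-1)) = (-2 + V)/(t + 2) = (-2 + V)/(2 + t))
3*(F(s, -1) + 4) = 3*((-2 - 1)/(2 + 3/5) + 4) = 3*(-3/(13/5) + 4) = 3*((5/13)*(-3) + 4) = 3*(-15/13 + 4) = 3*(37/13) = 111/13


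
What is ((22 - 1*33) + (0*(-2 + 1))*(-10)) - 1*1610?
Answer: -1621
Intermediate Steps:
((22 - 1*33) + (0*(-2 + 1))*(-10)) - 1*1610 = ((22 - 33) + (0*(-1))*(-10)) - 1610 = (-11 + 0*(-10)) - 1610 = (-11 + 0) - 1610 = -11 - 1610 = -1621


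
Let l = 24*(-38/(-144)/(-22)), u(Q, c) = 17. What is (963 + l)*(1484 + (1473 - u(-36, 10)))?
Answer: 31134110/11 ≈ 2.8304e+6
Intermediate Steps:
l = -19/66 (l = 24*(-38*(-1/144)*(-1/22)) = 24*((19/72)*(-1/22)) = 24*(-19/1584) = -19/66 ≈ -0.28788)
(963 + l)*(1484 + (1473 - u(-36, 10))) = (963 - 19/66)*(1484 + (1473 - 1*17)) = 63539*(1484 + (1473 - 17))/66 = 63539*(1484 + 1456)/66 = (63539/66)*2940 = 31134110/11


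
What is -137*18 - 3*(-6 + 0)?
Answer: -2448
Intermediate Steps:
-137*18 - 3*(-6 + 0) = -2466 - 3*(-6) = -2466 + 18 = -2448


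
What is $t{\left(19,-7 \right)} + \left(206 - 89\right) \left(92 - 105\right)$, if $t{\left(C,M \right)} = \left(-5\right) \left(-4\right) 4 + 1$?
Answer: $-1440$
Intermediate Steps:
$t{\left(C,M \right)} = 81$ ($t{\left(C,M \right)} = 20 \cdot 4 + 1 = 80 + 1 = 81$)
$t{\left(19,-7 \right)} + \left(206 - 89\right) \left(92 - 105\right) = 81 + \left(206 - 89\right) \left(92 - 105\right) = 81 + 117 \left(-13\right) = 81 - 1521 = -1440$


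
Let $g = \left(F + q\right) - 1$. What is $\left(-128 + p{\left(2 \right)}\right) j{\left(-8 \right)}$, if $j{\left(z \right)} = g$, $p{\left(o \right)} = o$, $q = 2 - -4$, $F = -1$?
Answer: $-504$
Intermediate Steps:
$q = 6$ ($q = 2 + 4 = 6$)
$g = 4$ ($g = \left(-1 + 6\right) - 1 = 5 - 1 = 4$)
$j{\left(z \right)} = 4$
$\left(-128 + p{\left(2 \right)}\right) j{\left(-8 \right)} = \left(-128 + 2\right) 4 = \left(-126\right) 4 = -504$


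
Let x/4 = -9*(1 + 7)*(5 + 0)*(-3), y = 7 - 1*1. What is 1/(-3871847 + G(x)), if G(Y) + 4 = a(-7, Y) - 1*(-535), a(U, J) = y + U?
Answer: -1/3871317 ≈ -2.5831e-7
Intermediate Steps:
y = 6 (y = 7 - 1 = 6)
a(U, J) = 6 + U
x = 4320 (x = 4*(-9*(1 + 7)*(5 + 0)*(-3)) = 4*(-72*5*(-3)) = 4*(-9*40*(-3)) = 4*(-360*(-3)) = 4*1080 = 4320)
G(Y) = 530 (G(Y) = -4 + ((6 - 7) - 1*(-535)) = -4 + (-1 + 535) = -4 + 534 = 530)
1/(-3871847 + G(x)) = 1/(-3871847 + 530) = 1/(-3871317) = -1/3871317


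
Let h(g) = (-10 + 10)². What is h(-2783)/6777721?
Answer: 0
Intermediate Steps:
h(g) = 0 (h(g) = 0² = 0)
h(-2783)/6777721 = 0/6777721 = 0*(1/6777721) = 0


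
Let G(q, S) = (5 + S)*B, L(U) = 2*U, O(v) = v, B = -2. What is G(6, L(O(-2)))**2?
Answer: 4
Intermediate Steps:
G(q, S) = -10 - 2*S (G(q, S) = (5 + S)*(-2) = -10 - 2*S)
G(6, L(O(-2)))**2 = (-10 - 4*(-2))**2 = (-10 - 2*(-4))**2 = (-10 + 8)**2 = (-2)**2 = 4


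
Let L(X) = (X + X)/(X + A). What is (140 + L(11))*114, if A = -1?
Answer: 81054/5 ≈ 16211.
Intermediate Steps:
L(X) = 2*X/(-1 + X) (L(X) = (X + X)/(X - 1) = (2*X)/(-1 + X) = 2*X/(-1 + X))
(140 + L(11))*114 = (140 + 2*11/(-1 + 11))*114 = (140 + 2*11/10)*114 = (140 + 2*11*(1/10))*114 = (140 + 11/5)*114 = (711/5)*114 = 81054/5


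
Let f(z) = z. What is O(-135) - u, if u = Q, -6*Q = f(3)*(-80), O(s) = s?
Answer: -175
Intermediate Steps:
Q = 40 (Q = -(-80)/2 = -⅙*(-240) = 40)
u = 40
O(-135) - u = -135 - 1*40 = -135 - 40 = -175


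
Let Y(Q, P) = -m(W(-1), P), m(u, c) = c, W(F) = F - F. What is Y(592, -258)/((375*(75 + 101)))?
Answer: 43/11000 ≈ 0.0039091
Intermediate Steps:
W(F) = 0
Y(Q, P) = -P
Y(592, -258)/((375*(75 + 101))) = (-1*(-258))/((375*(75 + 101))) = 258/((375*176)) = 258/66000 = 258*(1/66000) = 43/11000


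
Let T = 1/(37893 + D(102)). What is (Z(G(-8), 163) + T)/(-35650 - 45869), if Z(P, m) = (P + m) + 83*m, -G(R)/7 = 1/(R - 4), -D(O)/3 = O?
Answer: -2058652523/12256218612 ≈ -0.16797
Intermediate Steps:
D(O) = -3*O
G(R) = -7/(-4 + R) (G(R) = -7/(R - 4) = -7/(-4 + R))
T = 1/37587 (T = 1/(37893 - 3*102) = 1/(37893 - 306) = 1/37587 ≈ 2.6605e-5)
Z(P, m) = P + 84*m
(Z(G(-8), 163) + T)/(-35650 - 45869) = ((-7/(-4 - 8) + 84*163) + 1/37587)/(-35650 - 45869) = ((-7/(-12) + 13692) + 1/37587)/(-81519) = ((-7*(-1/12) + 13692) + 1/37587)*(-1/81519) = ((7/12 + 13692) + 1/37587)*(-1/81519) = (164311/12 + 1/37587)*(-1/81519) = (2058652523/150348)*(-1/81519) = -2058652523/12256218612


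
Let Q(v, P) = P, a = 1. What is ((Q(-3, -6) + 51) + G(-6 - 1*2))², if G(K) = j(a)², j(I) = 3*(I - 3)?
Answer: 6561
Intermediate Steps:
j(I) = -9 + 3*I (j(I) = 3*(-3 + I) = -9 + 3*I)
G(K) = 36 (G(K) = (-9 + 3*1)² = (-9 + 3)² = (-6)² = 36)
((Q(-3, -6) + 51) + G(-6 - 1*2))² = ((-6 + 51) + 36)² = (45 + 36)² = 81² = 6561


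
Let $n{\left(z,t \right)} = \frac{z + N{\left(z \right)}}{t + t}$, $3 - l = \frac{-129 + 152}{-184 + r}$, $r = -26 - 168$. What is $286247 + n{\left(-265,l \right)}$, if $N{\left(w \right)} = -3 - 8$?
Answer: $\frac{331135615}{1157} \approx 2.862 \cdot 10^{5}$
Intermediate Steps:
$r = -194$ ($r = -26 - 168 = -194$)
$N{\left(w \right)} = -11$
$l = \frac{1157}{378}$ ($l = 3 - \frac{-129 + 152}{-184 - 194} = 3 - \frac{23}{-378} = 3 - 23 \left(- \frac{1}{378}\right) = 3 - - \frac{23}{378} = 3 + \frac{23}{378} = \frac{1157}{378} \approx 3.0608$)
$n{\left(z,t \right)} = \frac{-11 + z}{2 t}$ ($n{\left(z,t \right)} = \frac{z - 11}{t + t} = \frac{-11 + z}{2 t}$)
$286247 + n{\left(-265,l \right)} = 286247 + \frac{-11 - 265}{2 \cdot \frac{1157}{378}} = 286247 + \frac{1}{2} \cdot \frac{378}{1157} \left(-276\right) = 286247 - \frac{52164}{1157} = \frac{331135615}{1157}$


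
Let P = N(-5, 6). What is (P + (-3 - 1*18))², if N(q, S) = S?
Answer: 225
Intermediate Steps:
P = 6
(P + (-3 - 1*18))² = (6 + (-3 - 1*18))² = (6 + (-3 - 18))² = (6 - 21)² = (-15)² = 225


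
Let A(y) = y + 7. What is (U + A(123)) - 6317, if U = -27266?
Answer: -33453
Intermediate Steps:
A(y) = 7 + y
(U + A(123)) - 6317 = (-27266 + (7 + 123)) - 6317 = (-27266 + 130) - 6317 = -27136 - 6317 = -33453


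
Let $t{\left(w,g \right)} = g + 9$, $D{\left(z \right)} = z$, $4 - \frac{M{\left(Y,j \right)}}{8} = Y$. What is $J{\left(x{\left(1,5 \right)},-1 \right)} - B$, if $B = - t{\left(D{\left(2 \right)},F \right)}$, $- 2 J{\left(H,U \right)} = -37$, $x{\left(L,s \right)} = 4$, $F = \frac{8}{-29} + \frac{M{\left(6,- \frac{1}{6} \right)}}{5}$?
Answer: $\frac{6967}{290} \approx 24.024$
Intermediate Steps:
$M{\left(Y,j \right)} = 32 - 8 Y$
$F = - \frac{504}{145}$ ($F = \frac{8}{-29} + \frac{32 - 48}{5} = 8 \left(- \frac{1}{29}\right) + \left(32 - 48\right) \frac{1}{5} = - \frac{8}{29} - \frac{16}{5} = - \frac{504}{145} \approx -3.4759$)
$J{\left(H,U \right)} = \frac{37}{2}$ ($J{\left(H,U \right)} = \left(- \frac{1}{2}\right) \left(-37\right) = \frac{37}{2}$)
$t{\left(w,g \right)} = 9 + g$
$B = - \frac{801}{145}$ ($B = - (9 - \frac{504}{145}) = \left(-1\right) \frac{801}{145} = - \frac{801}{145} \approx -5.5241$)
$J{\left(x{\left(1,5 \right)},-1 \right)} - B = \frac{37}{2} - - \frac{801}{145} = \frac{37}{2} + \frac{801}{145} = \frac{6967}{290}$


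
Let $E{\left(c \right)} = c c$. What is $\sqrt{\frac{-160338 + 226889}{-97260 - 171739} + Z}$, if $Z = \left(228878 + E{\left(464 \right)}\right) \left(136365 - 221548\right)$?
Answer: $\frac{i \sqrt{2737835783528973230291}}{268999} \approx 1.9452 \cdot 10^{5} i$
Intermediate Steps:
$E{\left(c \right)} = c^{2}$
$Z = -37836073842$ ($Z = \left(228878 + 464^{2}\right) \left(136365 - 221548\right) = \left(228878 + 215296\right) \left(-85183\right) = 444174 \left(-85183\right) = -37836073842$)
$\sqrt{\frac{-160338 + 226889}{-97260 - 171739} + Z} = \sqrt{\frac{-160338 + 226889}{-97260 - 171739} - 37836073842} = \sqrt{\frac{66551}{-268999} - 37836073842} = \sqrt{66551 \left(- \frac{1}{268999}\right) - 37836073842} = \sqrt{- \frac{66551}{268999} - 37836073842} = \sqrt{- \frac{10177866027490709}{268999}} = \frac{i \sqrt{2737835783528973230291}}{268999}$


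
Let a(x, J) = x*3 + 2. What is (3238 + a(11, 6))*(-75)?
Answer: -245475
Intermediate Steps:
a(x, J) = 2 + 3*x (a(x, J) = 3*x + 2 = 2 + 3*x)
(3238 + a(11, 6))*(-75) = (3238 + (2 + 3*11))*(-75) = (3238 + (2 + 33))*(-75) = (3238 + 35)*(-75) = 3273*(-75) = -245475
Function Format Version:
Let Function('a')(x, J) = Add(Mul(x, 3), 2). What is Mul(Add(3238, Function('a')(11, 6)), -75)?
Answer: -245475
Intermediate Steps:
Function('a')(x, J) = Add(2, Mul(3, x)) (Function('a')(x, J) = Add(Mul(3, x), 2) = Add(2, Mul(3, x)))
Mul(Add(3238, Function('a')(11, 6)), -75) = Mul(Add(3238, Add(2, Mul(3, 11))), -75) = Mul(Add(3238, Add(2, 33)), -75) = Mul(Add(3238, 35), -75) = Mul(3273, -75) = -245475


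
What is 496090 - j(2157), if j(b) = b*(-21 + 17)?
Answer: 504718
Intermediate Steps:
j(b) = -4*b (j(b) = b*(-4) = -4*b)
496090 - j(2157) = 496090 - (-4)*2157 = 496090 - 1*(-8628) = 496090 + 8628 = 504718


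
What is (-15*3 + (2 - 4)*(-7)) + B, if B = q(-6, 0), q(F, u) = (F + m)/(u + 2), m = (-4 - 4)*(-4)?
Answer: -18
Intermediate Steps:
m = 32 (m = -8*(-4) = 32)
q(F, u) = (32 + F)/(2 + u) (q(F, u) = (F + 32)/(u + 2) = (32 + F)/(2 + u))
B = 13 (B = (32 - 6)/(2 + 0) = 26/2 = (1/2)*26 = 13)
(-15*3 + (2 - 4)*(-7)) + B = (-15*3 + (2 - 4)*(-7)) + 13 = (-45 - 2*(-7)) + 13 = (-45 + 14) + 13 = -31 + 13 = -18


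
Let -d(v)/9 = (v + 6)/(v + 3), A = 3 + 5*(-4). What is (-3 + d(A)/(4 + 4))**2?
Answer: 189225/12544 ≈ 15.085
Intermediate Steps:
A = -17 (A = 3 - 20 = -17)
d(v) = -9*(6 + v)/(3 + v) (d(v) = -9*(v + 6)/(v + 3) = -9*(6 + v)/(3 + v))
(-3 + d(A)/(4 + 4))**2 = (-3 + (9*(-6 - 1*(-17))/(3 - 17))/(4 + 4))**2 = (-3 + (9*(-6 + 17)/(-14))/8)**2 = (-3 + (9*(-1/14)*11)/8)**2 = (-3 + (1/8)*(-99/14))**2 = (-3 - 99/112)**2 = (-435/112)**2 = 189225/12544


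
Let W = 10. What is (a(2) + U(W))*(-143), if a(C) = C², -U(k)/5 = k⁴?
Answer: 7149428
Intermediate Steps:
U(k) = -5*k⁴
(a(2) + U(W))*(-143) = (2² - 5*10⁴)*(-143) = (4 - 5*10000)*(-143) = (4 - 50000)*(-143) = -49996*(-143) = 7149428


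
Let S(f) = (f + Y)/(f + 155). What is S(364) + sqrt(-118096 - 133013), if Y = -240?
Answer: 124/519 + 3*I*sqrt(27901) ≈ 0.23892 + 501.11*I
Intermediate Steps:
S(f) = (-240 + f)/(155 + f) (S(f) = (f - 240)/(f + 155) = (-240 + f)/(155 + f))
S(364) + sqrt(-118096 - 133013) = (-240 + 364)/(155 + 364) + sqrt(-118096 - 133013) = 124/519 + sqrt(-251109) = (1/519)*124 + 3*I*sqrt(27901) = 124/519 + 3*I*sqrt(27901)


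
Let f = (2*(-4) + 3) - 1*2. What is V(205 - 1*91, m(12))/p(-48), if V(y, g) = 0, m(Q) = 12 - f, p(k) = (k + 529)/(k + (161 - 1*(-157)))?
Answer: 0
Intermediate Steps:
f = -7 (f = (-8 + 3) - 2 = -5 - 2 = -7)
p(k) = (529 + k)/(318 + k) (p(k) = (529 + k)/(k + (161 + 157)) = (529 + k)/(k + 318) = (529 + k)/(318 + k))
m(Q) = 19 (m(Q) = 12 - 1*(-7) = 12 + 7 = 19)
V(205 - 1*91, m(12))/p(-48) = 0/(((529 - 48)/(318 - 48))) = 0/((481/270)) = 0/(((1/270)*481)) = 0/(481/270) = 0*(270/481) = 0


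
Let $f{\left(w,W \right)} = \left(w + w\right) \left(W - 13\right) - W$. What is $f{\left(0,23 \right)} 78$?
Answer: $-1794$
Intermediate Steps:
$f{\left(w,W \right)} = - W + 2 w \left(-13 + W\right)$ ($f{\left(w,W \right)} = 2 w \left(-13 + W\right) - W = - W + 2 w \left(-13 + W\right)$)
$f{\left(0,23 \right)} 78 = \left(\left(-1\right) 23 - 0 + 2 \cdot 23 \cdot 0\right) 78 = \left(-23 + 0 + 0\right) 78 = \left(-23\right) 78 = -1794$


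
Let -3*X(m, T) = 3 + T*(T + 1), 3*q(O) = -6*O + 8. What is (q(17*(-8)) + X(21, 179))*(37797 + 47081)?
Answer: -2665084322/3 ≈ -8.8836e+8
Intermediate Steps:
q(O) = 8/3 - 2*O (q(O) = (-6*O + 8)/3 = (8 - 6*O)/3 = 8/3 - 2*O)
X(m, T) = -1 - T*(1 + T)/3 (X(m, T) = -(3 + T*(T + 1))/3 = -(3 + T*(1 + T))/3 = -1 - T*(1 + T)/3)
(q(17*(-8)) + X(21, 179))*(37797 + 47081) = ((8/3 - 34*(-8)) + (-1 - ⅓*179 - ⅓*179²))*(37797 + 47081) = ((8/3 - 2*(-136)) + (-1 - 179/3 - ⅓*32041))*84878 = ((8/3 + 272) + (-1 - 179/3 - 32041/3))*84878 = (824/3 - 10741)*84878 = -31399/3*84878 = -2665084322/3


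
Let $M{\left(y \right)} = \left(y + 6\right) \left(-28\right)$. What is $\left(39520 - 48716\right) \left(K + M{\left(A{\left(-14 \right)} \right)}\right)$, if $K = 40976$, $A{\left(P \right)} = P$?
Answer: $-378875200$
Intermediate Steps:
$M{\left(y \right)} = -168 - 28 y$ ($M{\left(y \right)} = \left(6 + y\right) \left(-28\right) = -168 - 28 y$)
$\left(39520 - 48716\right) \left(K + M{\left(A{\left(-14 \right)} \right)}\right) = \left(39520 - 48716\right) \left(40976 - -224\right) = - 9196 \left(40976 + \left(-168 + 392\right)\right) = - 9196 \left(40976 + 224\right) = \left(-9196\right) 41200 = -378875200$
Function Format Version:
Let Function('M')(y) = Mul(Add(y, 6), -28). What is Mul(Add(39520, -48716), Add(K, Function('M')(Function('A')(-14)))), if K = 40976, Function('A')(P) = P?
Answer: -378875200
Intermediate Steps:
Function('M')(y) = Add(-168, Mul(-28, y)) (Function('M')(y) = Mul(Add(6, y), -28) = Add(-168, Mul(-28, y)))
Mul(Add(39520, -48716), Add(K, Function('M')(Function('A')(-14)))) = Mul(Add(39520, -48716), Add(40976, Add(-168, Mul(-28, -14)))) = Mul(-9196, Add(40976, Add(-168, 392))) = Mul(-9196, Add(40976, 224)) = Mul(-9196, 41200) = -378875200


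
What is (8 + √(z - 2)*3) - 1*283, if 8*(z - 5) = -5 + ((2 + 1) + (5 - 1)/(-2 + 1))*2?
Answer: -275 + 3*√34/4 ≈ -270.63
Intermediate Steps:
z = 33/8 (z = 5 + (-5 + ((2 + 1) + (5 - 1)/(-2 + 1))*2)/8 = 5 + (-5 + (3 + 4/(-1))*2)/8 = 5 + (-5 + (3 + 4*(-1))*2)/8 = 5 + (-5 + (3 - 4)*2)/8 = 5 + (-5 - 1*2)/8 = 5 + (-5 - 2)/8 = 5 + (⅛)*(-7) = 5 - 7/8 = 33/8 ≈ 4.1250)
(8 + √(z - 2)*3) - 1*283 = (8 + √(33/8 - 2)*3) - 1*283 = (8 + √(17/8)*3) - 283 = (8 + (√34/4)*3) - 283 = (8 + 3*√34/4) - 283 = -275 + 3*√34/4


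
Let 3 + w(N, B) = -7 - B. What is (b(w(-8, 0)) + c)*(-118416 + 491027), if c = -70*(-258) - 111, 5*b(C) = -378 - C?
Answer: 33302853347/5 ≈ 6.6606e+9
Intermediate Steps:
w(N, B) = -10 - B (w(N, B) = -3 + (-7 - B) = -10 - B)
b(C) = -378/5 - C/5 (b(C) = (-378 - C)/5 = -378/5 - C/5)
c = 17949 (c = 18060 - 111 = 17949)
(b(w(-8, 0)) + c)*(-118416 + 491027) = ((-378/5 - (-10 - 1*0)/5) + 17949)*(-118416 + 491027) = ((-378/5 - (-10 + 0)/5) + 17949)*372611 = ((-378/5 - ⅕*(-10)) + 17949)*372611 = ((-378/5 + 2) + 17949)*372611 = (-368/5 + 17949)*372611 = (89377/5)*372611 = 33302853347/5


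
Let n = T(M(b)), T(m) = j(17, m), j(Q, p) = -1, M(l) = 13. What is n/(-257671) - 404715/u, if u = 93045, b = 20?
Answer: -6952215048/1598333213 ≈ -4.3497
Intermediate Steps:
T(m) = -1
n = -1
n/(-257671) - 404715/u = -1/(-257671) - 404715/93045 = -1*(-1/257671) - 404715*1/93045 = 1/257671 - 26981/6203 = -6952215048/1598333213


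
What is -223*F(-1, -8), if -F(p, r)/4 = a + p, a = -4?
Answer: -4460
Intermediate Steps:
F(p, r) = 16 - 4*p (F(p, r) = -4*(-4 + p) = 16 - 4*p)
-223*F(-1, -8) = -223*(16 - 4*(-1)) = -223*(16 + 4) = -223*20 = -4460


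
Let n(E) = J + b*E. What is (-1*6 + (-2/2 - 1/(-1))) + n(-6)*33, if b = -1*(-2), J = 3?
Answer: -303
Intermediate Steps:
b = 2
n(E) = 3 + 2*E
(-1*6 + (-2/2 - 1/(-1))) + n(-6)*33 = (-1*6 + (-2/2 - 1/(-1))) + (3 + 2*(-6))*33 = (-6 + (-2*½ - 1*(-1))) + (3 - 12)*33 = (-6 + (-1 + 1)) - 9*33 = (-6 + 0) - 297 = -6 - 297 = -303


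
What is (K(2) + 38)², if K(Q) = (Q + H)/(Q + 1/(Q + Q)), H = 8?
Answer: 145924/81 ≈ 1801.5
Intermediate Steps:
K(Q) = (8 + Q)/(Q + 1/(2*Q)) (K(Q) = (Q + 8)/(Q + 1/(Q + Q)) = (8 + Q)/(Q + 1/(2*Q)))
(K(2) + 38)² = (2*2*(8 + 2)/(1 + 2*2²) + 38)² = (2*2*10/(1 + 2*4) + 38)² = (2*2*10/(1 + 8) + 38)² = (2*2*10/9 + 38)² = (2*2*(⅑)*10 + 38)² = (40/9 + 38)² = (382/9)² = 145924/81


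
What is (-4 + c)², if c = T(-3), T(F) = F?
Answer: 49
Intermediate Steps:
c = -3
(-4 + c)² = (-4 - 3)² = (-7)² = 49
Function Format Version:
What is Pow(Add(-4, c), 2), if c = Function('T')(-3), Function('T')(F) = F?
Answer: 49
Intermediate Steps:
c = -3
Pow(Add(-4, c), 2) = Pow(Add(-4, -3), 2) = Pow(-7, 2) = 49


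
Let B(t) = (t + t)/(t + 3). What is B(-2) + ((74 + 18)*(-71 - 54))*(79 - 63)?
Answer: -184004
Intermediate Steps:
B(t) = 2*t/(3 + t) (B(t) = (2*t)/(3 + t) = 2*t/(3 + t))
B(-2) + ((74 + 18)*(-71 - 54))*(79 - 63) = 2*(-2)/(3 - 2) + ((74 + 18)*(-71 - 54))*(79 - 63) = 2*(-2)/1 + (92*(-125))*16 = 2*(-2)*1 - 11500*16 = -4 - 184000 = -184004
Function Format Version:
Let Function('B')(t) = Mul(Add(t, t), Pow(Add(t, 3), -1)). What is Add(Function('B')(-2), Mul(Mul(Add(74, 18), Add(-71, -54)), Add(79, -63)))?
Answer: -184004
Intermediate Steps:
Function('B')(t) = Mul(2, t, Pow(Add(3, t), -1)) (Function('B')(t) = Mul(Mul(2, t), Pow(Add(3, t), -1)) = Mul(2, t, Pow(Add(3, t), -1)))
Add(Function('B')(-2), Mul(Mul(Add(74, 18), Add(-71, -54)), Add(79, -63))) = Add(Mul(2, -2, Pow(Add(3, -2), -1)), Mul(Mul(Add(74, 18), Add(-71, -54)), Add(79, -63))) = Add(Mul(2, -2, Pow(1, -1)), Mul(Mul(92, -125), 16)) = Add(Mul(2, -2, 1), Mul(-11500, 16)) = Add(-4, -184000) = -184004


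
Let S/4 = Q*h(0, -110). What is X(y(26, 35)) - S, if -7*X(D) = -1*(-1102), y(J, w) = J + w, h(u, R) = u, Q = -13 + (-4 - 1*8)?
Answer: -1102/7 ≈ -157.43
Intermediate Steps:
Q = -25 (Q = -13 + (-4 - 8) = -13 - 12 = -25)
X(D) = -1102/7 (X(D) = -(-1)*(-1102)/7 = -1/7*1102 = -1102/7)
S = 0 (S = 4*(-25*0) = 4*0 = 0)
X(y(26, 35)) - S = -1102/7 - 1*0 = -1102/7 + 0 = -1102/7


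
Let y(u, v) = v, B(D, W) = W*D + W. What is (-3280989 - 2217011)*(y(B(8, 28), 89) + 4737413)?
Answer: -26046785996000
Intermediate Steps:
B(D, W) = W + D*W (B(D, W) = D*W + W = W + D*W)
(-3280989 - 2217011)*(y(B(8, 28), 89) + 4737413) = (-3280989 - 2217011)*(89 + 4737413) = -5498000*4737502 = -26046785996000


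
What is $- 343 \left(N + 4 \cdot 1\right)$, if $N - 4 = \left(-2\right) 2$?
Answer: $-1372$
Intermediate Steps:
$N = 0$ ($N = 4 - 4 = 0$)
$- 343 \left(N + 4 \cdot 1\right) = - 343 \left(0 + 4 \cdot 1\right) = - 343 \left(0 + 4\right) = \left(-343\right) 4 = -1372$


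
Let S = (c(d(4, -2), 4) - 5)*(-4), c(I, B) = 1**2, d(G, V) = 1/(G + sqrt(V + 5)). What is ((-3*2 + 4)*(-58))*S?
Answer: 1856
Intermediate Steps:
d(G, V) = 1/(G + sqrt(5 + V))
c(I, B) = 1
S = 16 (S = (1 - 5)*(-4) = -4*(-4) = 16)
((-3*2 + 4)*(-58))*S = ((-3*2 + 4)*(-58))*16 = ((-6 + 4)*(-58))*16 = -2*(-58)*16 = 116*16 = 1856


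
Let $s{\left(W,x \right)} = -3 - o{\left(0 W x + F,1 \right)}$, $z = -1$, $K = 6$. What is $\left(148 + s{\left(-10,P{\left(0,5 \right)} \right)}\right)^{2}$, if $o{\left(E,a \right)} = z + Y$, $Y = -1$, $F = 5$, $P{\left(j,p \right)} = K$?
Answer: $21609$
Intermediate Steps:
$P{\left(j,p \right)} = 6$
$o{\left(E,a \right)} = -2$ ($o{\left(E,a \right)} = -1 - 1 = -2$)
$s{\left(W,x \right)} = -1$ ($s{\left(W,x \right)} = -3 - -2 = -3 + 2 = -1$)
$\left(148 + s{\left(-10,P{\left(0,5 \right)} \right)}\right)^{2} = \left(148 - 1\right)^{2} = 147^{2} = 21609$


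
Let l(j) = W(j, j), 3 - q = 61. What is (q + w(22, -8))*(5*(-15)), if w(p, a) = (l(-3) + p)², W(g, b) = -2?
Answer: -25650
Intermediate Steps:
q = -58 (q = 3 - 1*61 = 3 - 61 = -58)
l(j) = -2
w(p, a) = (-2 + p)²
(q + w(22, -8))*(5*(-15)) = (-58 + (-2 + 22)²)*(5*(-15)) = (-58 + 20²)*(-75) = (-58 + 400)*(-75) = 342*(-75) = -25650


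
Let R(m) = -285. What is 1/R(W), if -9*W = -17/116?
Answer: -1/285 ≈ -0.0035088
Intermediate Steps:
W = 17/1044 (W = -(-17)/(9*116) = -1/9*(-17/116) = 17/1044 ≈ 0.016284)
1/R(W) = 1/(-285) = -1/285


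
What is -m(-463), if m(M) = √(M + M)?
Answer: -I*√926 ≈ -30.43*I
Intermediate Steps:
m(M) = √2*√M (m(M) = √(2*M) = √2*√M)
-m(-463) = -√2*√(-463) = -√2*I*√463 = -I*√926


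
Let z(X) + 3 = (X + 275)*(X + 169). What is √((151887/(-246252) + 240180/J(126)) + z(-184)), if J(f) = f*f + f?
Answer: I*√16217943764576517789/109459014 ≈ 36.791*I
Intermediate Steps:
J(f) = f + f² (J(f) = f² + f = f + f²)
z(X) = -3 + (169 + X)*(275 + X) (z(X) = -3 + (X + 275)*(X + 169) = -3 + (275 + X)*(169 + X) = -3 + (169 + X)*(275 + X))
√((151887/(-246252) + 240180/J(126)) + z(-184)) = √((151887/(-246252) + 240180/((126*(1 + 126)))) + (46472 + (-184)² + 444*(-184))) = √((151887*(-1/246252) + 240180/((126*127))) + (46472 + 33856 - 81696)) = √((-50629/82084 + 240180/16002) - 1368) = √((-50629/82084 + 240180*(1/16002)) - 1368) = √((-50629/82084 + 40030/2667) - 1368) = √(3150794977/218918028 - 1368) = √(-296329067327/218918028) = I*√16217943764576517789/109459014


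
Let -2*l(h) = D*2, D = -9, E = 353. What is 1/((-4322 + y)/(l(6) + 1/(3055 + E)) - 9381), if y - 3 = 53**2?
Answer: -30673/292889493 ≈ -0.00010473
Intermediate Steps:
y = 2812 (y = 3 + 53**2 = 3 + 2809 = 2812)
l(h) = 9 (l(h) = -(-9)*2/2 = -1/2*(-18) = 9)
1/((-4322 + y)/(l(6) + 1/(3055 + E)) - 9381) = 1/((-4322 + 2812)/(9 + 1/(3055 + 353)) - 9381) = 1/(-1510/(9 + 1/3408) - 9381) = 1/(-1510/30673/3408 - 9381) = 1/(-1510*3408/30673 - 9381) = 1/(-5146080/30673 - 9381) = 1/(-292889493/30673) = -30673/292889493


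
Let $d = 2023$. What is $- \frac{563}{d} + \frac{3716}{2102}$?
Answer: $\frac{3167021}{2126173} \approx 1.4895$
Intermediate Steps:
$- \frac{563}{d} + \frac{3716}{2102} = - \frac{563}{2023} + \frac{3716}{2102} = \left(-563\right) \frac{1}{2023} + 3716 \cdot \frac{1}{2102} = - \frac{563}{2023} + \frac{1858}{1051} = \frac{3167021}{2126173}$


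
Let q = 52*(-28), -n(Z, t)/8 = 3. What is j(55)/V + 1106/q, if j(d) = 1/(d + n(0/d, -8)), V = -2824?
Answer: -432255/569036 ≈ -0.75963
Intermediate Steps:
n(Z, t) = -24 (n(Z, t) = -8*3 = -24)
q = -1456
j(d) = 1/(-24 + d) (j(d) = 1/(d - 24) = 1/(-24 + d))
j(55)/V + 1106/q = 1/((-24 + 55)*(-2824)) + 1106/(-1456) = -1/2824/31 + 1106*(-1/1456) = (1/31)*(-1/2824) - 79/104 = -1/87544 - 79/104 = -432255/569036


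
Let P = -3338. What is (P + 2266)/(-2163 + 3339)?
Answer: -134/147 ≈ -0.91156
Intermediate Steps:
(P + 2266)/(-2163 + 3339) = (-3338 + 2266)/(-2163 + 3339) = -1072/1176 = -1072*1/1176 = -134/147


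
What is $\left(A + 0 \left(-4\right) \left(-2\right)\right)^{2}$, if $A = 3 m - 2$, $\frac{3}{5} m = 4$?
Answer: $324$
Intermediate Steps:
$m = \frac{20}{3}$ ($m = \frac{5}{3} \cdot 4 = \frac{20}{3} \approx 6.6667$)
$A = 18$ ($A = 3 \cdot \frac{20}{3} - 2 = 20 - 2 = 18$)
$\left(A + 0 \left(-4\right) \left(-2\right)\right)^{2} = \left(18 + 0 \left(-4\right) \left(-2\right)\right)^{2} = \left(18 + 0 \left(-2\right)\right)^{2} = \left(18 + 0\right)^{2} = 18^{2} = 324$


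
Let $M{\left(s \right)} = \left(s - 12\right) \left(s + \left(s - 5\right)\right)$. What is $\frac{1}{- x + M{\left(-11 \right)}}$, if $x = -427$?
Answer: $\frac{1}{1048} \approx 0.0009542$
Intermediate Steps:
$M{\left(s \right)} = \left(-12 + s\right) \left(-5 + 2 s\right)$ ($M{\left(s \right)} = \left(-12 + s\right) \left(s + \left(s - 5\right)\right) = \left(-12 + s\right) \left(s + \left(-5 + s\right)\right) = \left(-12 + s\right) \left(-5 + 2 s\right)$)
$\frac{1}{- x + M{\left(-11 \right)}} = \frac{1}{\left(-1\right) \left(-427\right) + \left(60 - -319 + 2 \left(-11\right)^{2}\right)} = \frac{1}{427 + \left(60 + 319 + 2 \cdot 121\right)} = \frac{1}{427 + \left(60 + 319 + 242\right)} = \frac{1}{427 + 621} = \frac{1}{1048}$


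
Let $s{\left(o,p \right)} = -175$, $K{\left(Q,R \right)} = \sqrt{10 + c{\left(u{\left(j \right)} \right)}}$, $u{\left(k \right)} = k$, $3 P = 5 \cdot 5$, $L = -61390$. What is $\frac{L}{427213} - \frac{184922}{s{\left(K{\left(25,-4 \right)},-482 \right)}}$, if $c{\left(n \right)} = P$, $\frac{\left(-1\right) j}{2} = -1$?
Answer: $\frac{78990339136}{74762275} \approx 1056.6$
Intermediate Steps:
$j = 2$ ($j = \left(-2\right) \left(-1\right) = 2$)
$P = \frac{25}{3}$ ($P = \frac{5 \cdot 5}{3} = \frac{1}{3} \cdot 25 = \frac{25}{3} \approx 8.3333$)
$c{\left(n \right)} = \frac{25}{3}$
$K{\left(Q,R \right)} = \frac{\sqrt{165}}{3}$ ($K{\left(Q,R \right)} = \sqrt{10 + \frac{25}{3}} = \sqrt{\frac{55}{3}} = \frac{\sqrt{165}}{3}$)
$\frac{L}{427213} - \frac{184922}{s{\left(K{\left(25,-4 \right)},-482 \right)}} = - \frac{61390}{427213} - \frac{184922}{-175} = \left(-61390\right) \frac{1}{427213} - - \frac{184922}{175} = - \frac{61390}{427213} + \frac{184922}{175} = \frac{78990339136}{74762275}$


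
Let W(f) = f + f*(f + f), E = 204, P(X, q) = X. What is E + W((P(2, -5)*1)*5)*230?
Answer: 48504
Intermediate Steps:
W(f) = f + 2*f² (W(f) = f + f*(2*f) = f + 2*f²)
E + W((P(2, -5)*1)*5)*230 = 204 + (((2*1)*5)*(1 + 2*((2*1)*5)))*230 = 204 + ((2*5)*(1 + 2*(2*5)))*230 = 204 + (10*(1 + 2*10))*230 = 204 + (10*(1 + 20))*230 = 204 + (10*21)*230 = 204 + 210*230 = 204 + 48300 = 48504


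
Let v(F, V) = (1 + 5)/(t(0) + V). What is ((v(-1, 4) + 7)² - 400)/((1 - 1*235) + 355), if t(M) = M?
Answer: -1311/484 ≈ -2.7087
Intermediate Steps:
v(F, V) = 6/V (v(F, V) = (1 + 5)/(0 + V) = 6/V)
((v(-1, 4) + 7)² - 400)/((1 - 1*235) + 355) = ((6/4 + 7)² - 400)/((1 - 1*235) + 355) = ((6*(¼) + 7)² - 400)/((1 - 235) + 355) = ((3/2 + 7)² - 400)/(-234 + 355) = ((17/2)² - 400)/121 = (289/4 - 400)*(1/121) = -1311/4*1/121 = -1311/484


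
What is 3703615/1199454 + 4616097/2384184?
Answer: 2394482606033/476619839256 ≈ 5.0239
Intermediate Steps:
3703615/1199454 + 4616097/2384184 = 3703615*(1/1199454) + 4616097*(1/2384184) = 3703615/1199454 + 1538699/794728 = 2394482606033/476619839256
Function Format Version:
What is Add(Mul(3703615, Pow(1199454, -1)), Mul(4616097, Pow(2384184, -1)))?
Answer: Rational(2394482606033, 476619839256) ≈ 5.0239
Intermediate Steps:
Add(Mul(3703615, Pow(1199454, -1)), Mul(4616097, Pow(2384184, -1))) = Add(Mul(3703615, Rational(1, 1199454)), Mul(4616097, Rational(1, 2384184))) = Add(Rational(3703615, 1199454), Rational(1538699, 794728)) = Rational(2394482606033, 476619839256)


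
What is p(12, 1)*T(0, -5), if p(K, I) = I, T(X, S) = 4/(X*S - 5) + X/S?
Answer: -4/5 ≈ -0.80000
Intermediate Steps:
T(X, S) = 4/(-5 + S*X) + X/S (T(X, S) = 4/(S*X - 5) + X/S = 4/(-5 + S*X) + X/S)
p(12, 1)*T(0, -5) = 1*((-5*0 + 4*(-5) - 5*0**2)/((-5)*(-5 - 5*0))) = 1*(-(0 - 20 - 5*0)/(5*(-5 + 0))) = 1*(-1/5*(0 - 20 + 0)/(-5)) = 1*(-1/5*(-1/5)*(-20)) = 1*(-4/5) = -4/5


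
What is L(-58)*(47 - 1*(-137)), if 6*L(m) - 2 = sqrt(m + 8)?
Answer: 184/3 + 460*I*sqrt(2)/3 ≈ 61.333 + 216.85*I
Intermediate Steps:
L(m) = 1/3 + sqrt(8 + m)/6 (L(m) = 1/3 + sqrt(m + 8)/6 = 1/3 + sqrt(8 + m)/6)
L(-58)*(47 - 1*(-137)) = (1/3 + sqrt(8 - 58)/6)*(47 - 1*(-137)) = (1/3 + sqrt(-50)/6)*(47 + 137) = (1/3 + (5*I*sqrt(2))/6)*184 = (1/3 + 5*I*sqrt(2)/6)*184 = 184/3 + 460*I*sqrt(2)/3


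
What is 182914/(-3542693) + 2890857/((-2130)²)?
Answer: 3137185443767/5357614623900 ≈ 0.58556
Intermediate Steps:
182914/(-3542693) + 2890857/((-2130)²) = 182914*(-1/3542693) + 2890857/4536900 = -182914/3542693 + 2890857*(1/4536900) = -182914/3542693 + 963619/1512300 = 3137185443767/5357614623900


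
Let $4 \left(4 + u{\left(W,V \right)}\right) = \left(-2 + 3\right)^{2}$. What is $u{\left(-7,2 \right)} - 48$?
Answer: $- \frac{207}{4} \approx -51.75$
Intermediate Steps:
$u{\left(W,V \right)} = - \frac{15}{4}$ ($u{\left(W,V \right)} = -4 + \frac{\left(-2 + 3\right)^{2}}{4} = -4 + \frac{1^{2}}{4} = -4 + \frac{1}{4} \cdot 1 = -4 + \frac{1}{4} = - \frac{15}{4}$)
$u{\left(-7,2 \right)} - 48 = - \frac{15}{4} - 48 = - \frac{207}{4}$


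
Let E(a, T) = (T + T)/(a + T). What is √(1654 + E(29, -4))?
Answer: √41342/5 ≈ 40.665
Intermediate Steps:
E(a, T) = 2*T/(T + a) (E(a, T) = (2*T)/(T + a) = 2*T/(T + a))
√(1654 + E(29, -4)) = √(1654 + 2*(-4)/(-4 + 29)) = √(1654 + 2*(-4)/25) = √(1654 + 2*(-4)*(1/25)) = √(1654 - 8/25) = √(41342/25) = √41342/5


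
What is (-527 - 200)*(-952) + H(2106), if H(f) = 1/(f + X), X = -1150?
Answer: 661651425/956 ≈ 6.9210e+5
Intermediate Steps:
H(f) = 1/(-1150 + f) (H(f) = 1/(f - 1150) = 1/(-1150 + f))
(-527 - 200)*(-952) + H(2106) = (-527 - 200)*(-952) + 1/(-1150 + 2106) = -727*(-952) + 1/956 = 692104 + 1/956 = 661651425/956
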